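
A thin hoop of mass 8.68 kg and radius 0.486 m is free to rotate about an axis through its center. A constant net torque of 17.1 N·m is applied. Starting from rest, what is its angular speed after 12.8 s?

I = MR² = (8.68)(0.486)² = 2.050 kg·m².
α = τ/I = 17.1/2.050 = 8.341 rad/s².
ω = ω₀ + αt = 0 + (8.341)(12.8) = 106.8 rad/s.

ω ≈ 107 rad/s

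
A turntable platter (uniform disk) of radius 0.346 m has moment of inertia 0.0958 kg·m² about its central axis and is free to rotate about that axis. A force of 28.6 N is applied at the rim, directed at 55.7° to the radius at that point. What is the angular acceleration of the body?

Only the tangential component produces torque: τ = F R sinθ = (28.6)(0.346) sin 55.7° = 8.175 N·m.
From τ = Iα: α = 8.175/0.09580 = 85.33 rad/s².

α ≈ 85.3 rad/s²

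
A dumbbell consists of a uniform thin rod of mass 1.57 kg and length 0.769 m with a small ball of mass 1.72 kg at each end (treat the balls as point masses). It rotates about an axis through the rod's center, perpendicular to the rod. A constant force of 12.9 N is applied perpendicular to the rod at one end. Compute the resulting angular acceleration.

I_rod = (1/12)ML² = (1/12)(1.57)(0.769)² = 0.07737 kg·m².
I_balls = 2·m·(L/2)² = 2(1.72)(0.3845)² = 0.5086 kg·m².
Total I = 0.5859 kg·m².
τ = F·(L/2) = (12.9)(0.385) = 4.960 N·m.
α = τ/I = 4.960/0.5859 = 8.465 rad/s².

α ≈ 8.47 rad/s²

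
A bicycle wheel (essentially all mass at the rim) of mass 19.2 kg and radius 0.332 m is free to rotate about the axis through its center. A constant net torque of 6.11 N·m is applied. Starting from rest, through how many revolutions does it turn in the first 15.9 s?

≈ 58.1 revolutions

I = MR² = (19.2)(0.332)² = 2.116 kg·m².
α = τ/I = 6.11/2.116 = 2.887 rad/s².
θ = ½αt² = ½(2.887)(15.9)² = 364.9 rad.
Revolutions = θ/(2π) = 58.08.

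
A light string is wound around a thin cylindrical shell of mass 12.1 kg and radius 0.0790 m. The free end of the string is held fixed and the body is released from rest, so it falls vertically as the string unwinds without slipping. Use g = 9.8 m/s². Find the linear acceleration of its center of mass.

a ≈ 4.90 m/s²

Translation: Mg − T = Ma. Rotation about the center: TR = Iα with I = MR².
With a = αR: T = (I/R²)a = M a, so Mg = (1 + 1.000)Ma.
a = g/(1 + 1.000) = 9.8/2.000 = 4.900 m/s².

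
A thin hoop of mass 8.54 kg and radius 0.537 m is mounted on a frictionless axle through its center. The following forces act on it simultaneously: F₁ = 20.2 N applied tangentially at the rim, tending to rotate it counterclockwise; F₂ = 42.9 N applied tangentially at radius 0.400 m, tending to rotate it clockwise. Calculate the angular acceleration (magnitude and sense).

I = MR² = (8.54)(0.537)² = 2.463 kg·m².
Taking counterclockwise as positive: τ₁ = +(20.2)(0.537) = +10.85 N·m; τ₂ = −(42.9)(0.400) = −17.16 N·m.
Net torque τ = -6.313 N·m.
α = τ/I = -6.313/2.463 = -2.563 rad/s².

α ≈ 2.56 rad/s², clockwise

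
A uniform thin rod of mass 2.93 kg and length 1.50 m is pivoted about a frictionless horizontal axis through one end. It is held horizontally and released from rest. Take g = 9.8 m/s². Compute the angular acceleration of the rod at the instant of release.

About the pivot, I = (1/3)ML² = (1/3)(2.93)(1.50)² = 2.198 kg·m².
The weight acts at the center, a distance L/2 = 0.7500 m from the pivot; τ = Mg(L/2) = 21.54 N·m.
α = τ/I = 21.54/2.198 = 9.800 rad/s².

α ≈ 9.80 rad/s²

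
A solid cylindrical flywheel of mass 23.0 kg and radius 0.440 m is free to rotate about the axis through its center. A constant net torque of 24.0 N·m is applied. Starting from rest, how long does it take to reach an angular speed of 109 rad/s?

I = ½MR² = (1/2)(23.0)(0.440)² = 2.226 kg·m².
α = τ/I = 24.0/2.226 = 10.78 rad/s².
ω = αt ⇒ t = ω/α = 109/10.78 = 10.11 s.

t ≈ 10.1 s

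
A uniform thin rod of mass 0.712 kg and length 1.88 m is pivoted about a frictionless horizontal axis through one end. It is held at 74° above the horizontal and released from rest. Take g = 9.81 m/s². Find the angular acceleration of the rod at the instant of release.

α ≈ 2.16 rad/s²

About the pivot, I = (1/3)ML² = (1/3)(0.712)(1.88)² = 0.8388 kg·m².
The weight acts at the center, a distance L/2 = 0.9400 m from the pivot; τ = Mg(L/2) cos 74° = 1.810 N·m.
α = τ/I = 1.810/0.8388 = 2.157 rad/s².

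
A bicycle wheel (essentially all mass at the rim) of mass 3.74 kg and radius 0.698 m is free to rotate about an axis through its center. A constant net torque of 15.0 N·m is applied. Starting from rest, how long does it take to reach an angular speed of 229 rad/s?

t ≈ 27.8 s

I = MR² = (3.74)(0.698)² = 1.822 kg·m².
α = τ/I = 15.0/1.822 = 8.232 rad/s².
ω = αt ⇒ t = ω/α = 229/8.232 = 27.82 s.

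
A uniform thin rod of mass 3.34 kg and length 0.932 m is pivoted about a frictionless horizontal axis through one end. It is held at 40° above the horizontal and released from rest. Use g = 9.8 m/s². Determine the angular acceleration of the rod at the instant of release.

About the pivot, I = (1/3)ML² = (1/3)(3.34)(0.932)² = 0.9671 kg·m².
The weight acts at the center, a distance L/2 = 0.4660 m from the pivot; τ = Mg(L/2) cos 40° = 11.68 N·m.
α = τ/I = 11.68/0.9671 = 12.08 rad/s².

α ≈ 12.1 rad/s²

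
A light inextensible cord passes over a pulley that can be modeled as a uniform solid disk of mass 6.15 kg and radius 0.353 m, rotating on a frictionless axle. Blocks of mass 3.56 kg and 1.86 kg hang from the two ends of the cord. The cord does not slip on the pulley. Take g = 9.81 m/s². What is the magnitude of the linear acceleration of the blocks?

I = ½MR² = (1/2)(6.15)(0.353)² = 0.3832 kg·m².
Heavier block: m₁g − T₁ = m₁a. Lighter block: T₂ − m₂g = m₂a.
Pulley: (T₁ − T₂)R = Iα = I(a/R), so T₁ − T₂ = (I/R²)a = (1/2)M_p a = 3.075·a.
Adding the three: (m₁ − m₂)g = (m₁ + m₂ + 3.075)a, so a = (3.56 − 1.86)(9.81)/(3.56 + 1.86 + 3.075) = 1.963 m/s².

a ≈ 1.96 m/s²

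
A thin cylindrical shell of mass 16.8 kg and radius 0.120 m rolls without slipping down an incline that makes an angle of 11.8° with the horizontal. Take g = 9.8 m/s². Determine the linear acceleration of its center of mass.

Translation along the incline: Mg sinθ − f = Ma.
Rotation about the center: fR = Iα with I = MR². No-slip gives a = αR, so f = (I/R²)a = M a.
Substituting: Mg sinθ = (1 + 1.000)Ma, so a = g sinθ/(1 + 1.000) = (9.8) sin 11.8° / 2.000 = 1.002 m/s².

a ≈ 1.00 m/s²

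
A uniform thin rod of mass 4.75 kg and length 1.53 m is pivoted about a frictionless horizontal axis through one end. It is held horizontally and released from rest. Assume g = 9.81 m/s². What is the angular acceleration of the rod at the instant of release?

α ≈ 9.62 rad/s²

About the pivot, I = (1/3)ML² = (1/3)(4.75)(1.53)² = 3.706 kg·m².
The weight acts at the center, a distance L/2 = 0.7650 m from the pivot; τ = Mg(L/2) = 35.65 N·m.
α = τ/I = 35.65/3.706 = 9.618 rad/s².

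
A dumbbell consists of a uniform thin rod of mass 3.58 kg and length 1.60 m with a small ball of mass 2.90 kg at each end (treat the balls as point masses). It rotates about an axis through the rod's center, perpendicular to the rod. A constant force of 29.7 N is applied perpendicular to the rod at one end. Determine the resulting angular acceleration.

α ≈ 5.31 rad/s²

I_rod = (1/12)ML² = (1/12)(3.58)(1.60)² = 0.7637 kg·m².
I_balls = 2·m·(L/2)² = 2(2.90)(0.8000)² = 3.712 kg·m².
Total I = 4.476 kg·m².
τ = F·(L/2) = (29.7)(0.800) = 23.76 N·m.
α = τ/I = 23.76/4.476 = 5.309 rad/s².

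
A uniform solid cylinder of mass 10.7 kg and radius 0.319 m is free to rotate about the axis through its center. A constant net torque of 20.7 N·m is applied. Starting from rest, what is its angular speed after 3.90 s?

I = ½MR² = (1/2)(10.7)(0.319)² = 0.5444 kg·m².
α = τ/I = 20.7/0.5444 = 38.02 rad/s².
ω = ω₀ + αt = 0 + (38.02)(3.90) = 148.3 rad/s.

ω ≈ 148 rad/s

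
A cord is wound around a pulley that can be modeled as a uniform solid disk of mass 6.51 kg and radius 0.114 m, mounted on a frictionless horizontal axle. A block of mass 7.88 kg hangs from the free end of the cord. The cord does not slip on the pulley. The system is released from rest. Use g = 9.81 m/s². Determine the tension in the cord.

I = ½MR² = (1/2)(6.51)(0.114)² = 0.04230 kg·m².
Block: mg − T = ma. Pulley: TR = Iα. No-slip: a = αR, so T = (I/R²)a = 3.255·a.
Then mg = (m + 3.255)a, so a = (7.88)(9.81)/(7.88 + 3.255) = 6.942 m/s².
T = 3.255·a = 22.60 N.

T ≈ 22.6 N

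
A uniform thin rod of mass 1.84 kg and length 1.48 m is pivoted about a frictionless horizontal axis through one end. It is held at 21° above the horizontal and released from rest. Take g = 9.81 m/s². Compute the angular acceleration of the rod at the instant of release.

α ≈ 9.28 rad/s²

About the pivot, I = (1/3)ML² = (1/3)(1.84)(1.48)² = 1.343 kg·m².
The weight acts at the center, a distance L/2 = 0.7400 m from the pivot; τ = Mg(L/2) cos 21° = 12.47 N·m.
α = τ/I = 12.47/1.343 = 9.282 rad/s².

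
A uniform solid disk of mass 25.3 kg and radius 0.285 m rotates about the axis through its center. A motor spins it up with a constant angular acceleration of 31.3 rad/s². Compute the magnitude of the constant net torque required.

τ ≈ 32.2 N·m

I = ½MR² = (1/2)(25.3)(0.285)² = 1.027 kg·m².
τ = Iα = (1.027)(31.30) = 32.16 N·m.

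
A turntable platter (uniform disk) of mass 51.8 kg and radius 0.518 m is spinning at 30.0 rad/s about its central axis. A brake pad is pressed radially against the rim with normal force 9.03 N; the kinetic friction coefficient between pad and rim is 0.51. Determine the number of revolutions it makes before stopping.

I = ½MR² = (1/2)(51.8)(0.518)² = 6.950 kg·m².
Friction force f = μN = (0.51)(9.03) = 4.605 N at the rim; torque magnitude τ = fR = 2.386 N·m, opposing ω.
|α| = τ/I = 2.386/6.950 = 0.3433 rad/s² (deceleration).
ω² = ω₀² − 2|α|θ with ω = 0 ⇒ θ = ω₀²/(2|α|) = 1311 rad = 208.6 rev.

≈ 209 revolutions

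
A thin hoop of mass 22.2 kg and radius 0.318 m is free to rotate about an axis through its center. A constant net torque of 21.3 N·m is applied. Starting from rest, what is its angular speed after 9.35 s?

I = MR² = (22.2)(0.318)² = 2.245 kg·m².
α = τ/I = 21.3/2.245 = 9.488 rad/s².
ω = ω₀ + αt = 0 + (9.488)(9.35) = 88.71 rad/s.

ω ≈ 88.7 rad/s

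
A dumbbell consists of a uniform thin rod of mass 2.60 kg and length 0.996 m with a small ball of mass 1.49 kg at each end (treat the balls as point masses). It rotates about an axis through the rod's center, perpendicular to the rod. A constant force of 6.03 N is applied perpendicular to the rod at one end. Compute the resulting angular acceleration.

I_rod = (1/12)ML² = (1/12)(2.60)(0.996)² = 0.2149 kg·m².
I_balls = 2·m·(L/2)² = 2(1.49)(0.4980)² = 0.7391 kg·m².
Total I = 0.9540 kg·m².
τ = F·(L/2) = (6.03)(0.498) = 3.003 N·m.
α = τ/I = 3.003/0.9540 = 3.148 rad/s².

α ≈ 3.15 rad/s²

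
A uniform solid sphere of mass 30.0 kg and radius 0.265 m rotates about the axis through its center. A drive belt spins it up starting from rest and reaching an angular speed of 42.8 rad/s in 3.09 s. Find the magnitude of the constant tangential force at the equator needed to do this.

F ≈ 44.0 N

I = (2/5)MR² = (2/5)(30.0)(0.265)² = 0.8427 kg·m².
α = Δω/Δt = (42.8 − 0)/3.09 = 13.85 rad/s².
The required torque is τ = Iα = (0.8427)(13.85) = 11.67 N·m.
A tangential force at the equator gives τ = FR, so F = τ/R = 11.67/0.265 = 44.05 N.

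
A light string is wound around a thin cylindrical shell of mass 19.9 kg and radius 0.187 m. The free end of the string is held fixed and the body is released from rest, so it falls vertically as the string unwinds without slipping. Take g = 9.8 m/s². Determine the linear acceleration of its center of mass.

Translation: Mg − T = Ma. Rotation about the center: TR = Iα with I = MR².
With a = αR: T = (I/R²)a = M a, so Mg = (1 + 1.000)Ma.
a = g/(1 + 1.000) = 9.8/2.000 = 4.900 m/s².

a ≈ 4.90 m/s²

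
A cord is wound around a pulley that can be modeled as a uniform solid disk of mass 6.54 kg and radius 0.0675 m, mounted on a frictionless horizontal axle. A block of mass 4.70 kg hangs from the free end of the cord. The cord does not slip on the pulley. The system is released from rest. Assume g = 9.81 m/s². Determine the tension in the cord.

T ≈ 18.9 N

I = ½MR² = (1/2)(6.54)(0.0675)² = 0.01490 kg·m².
Block: mg − T = ma. Pulley: TR = Iα. No-slip: a = αR, so T = (I/R²)a = 3.270·a.
Then mg = (m + 3.270)a, so a = (4.70)(9.81)/(4.70 + 3.270) = 5.785 m/s².
T = 3.270·a = 18.92 N.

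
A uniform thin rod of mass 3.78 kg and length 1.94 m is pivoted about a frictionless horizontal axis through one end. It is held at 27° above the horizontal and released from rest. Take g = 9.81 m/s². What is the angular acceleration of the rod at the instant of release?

α ≈ 6.76 rad/s²

About the pivot, I = (1/3)ML² = (1/3)(3.78)(1.94)² = 4.742 kg·m².
The weight acts at the center, a distance L/2 = 0.9700 m from the pivot; τ = Mg(L/2) cos 27° = 32.05 N·m.
α = τ/I = 32.05/4.742 = 6.758 rad/s².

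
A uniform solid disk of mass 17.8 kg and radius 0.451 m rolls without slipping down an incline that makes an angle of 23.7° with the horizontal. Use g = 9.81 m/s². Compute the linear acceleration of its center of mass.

a ≈ 2.63 m/s²

Translation along the incline: Mg sinθ − f = Ma.
Rotation about the center: fR = Iα with I = ½MR². No-slip gives a = αR, so f = (I/R²)a = (1/2)M a.
Substituting: Mg sinθ = (1 + 0.5000)Ma, so a = g sinθ/(1 + 0.5000) = (9.81) sin 23.7° / 1.500 = 2.629 m/s².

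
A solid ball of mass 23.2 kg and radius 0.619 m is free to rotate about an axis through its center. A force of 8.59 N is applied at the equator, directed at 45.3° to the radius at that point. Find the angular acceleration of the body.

α ≈ 1.06 rad/s²

I = (2/5)MR² = (2/5)(23.2)(0.619)² = 3.556 kg·m².
Only the tangential component produces torque: τ = F R sinθ = (8.59)(0.619) sin 45.3° = 3.779 N·m.
From τ = Iα: α = 3.779/3.556 = 1.063 rad/s².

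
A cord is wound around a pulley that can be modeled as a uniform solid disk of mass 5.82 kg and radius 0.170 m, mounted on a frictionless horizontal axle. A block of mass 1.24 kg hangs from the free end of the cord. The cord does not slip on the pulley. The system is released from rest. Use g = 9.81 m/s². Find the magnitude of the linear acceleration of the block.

I = ½MR² = (1/2)(5.82)(0.170)² = 0.08410 kg·m².
Block: mg − T = ma. Pulley: TR = Iα. No-slip: a = αR, so T = (I/R²)a = 2.910·a.
Then mg = (m + 2.910)a, so a = (1.24)(9.81)/(1.24 + 2.910) = 2.931 m/s².

a ≈ 2.93 m/s²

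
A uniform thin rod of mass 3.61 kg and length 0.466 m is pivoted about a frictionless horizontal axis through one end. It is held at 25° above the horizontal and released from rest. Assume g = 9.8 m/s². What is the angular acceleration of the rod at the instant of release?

α ≈ 28.6 rad/s²

About the pivot, I = (1/3)ML² = (1/3)(3.61)(0.466)² = 0.2613 kg·m².
The weight acts at the center, a distance L/2 = 0.2330 m from the pivot; τ = Mg(L/2) cos 25° = 7.471 N·m.
α = τ/I = 7.471/0.2613 = 28.59 rad/s².
(Equivalently α = (3g/(2L)) cos 25° = 28.59 rad/s².)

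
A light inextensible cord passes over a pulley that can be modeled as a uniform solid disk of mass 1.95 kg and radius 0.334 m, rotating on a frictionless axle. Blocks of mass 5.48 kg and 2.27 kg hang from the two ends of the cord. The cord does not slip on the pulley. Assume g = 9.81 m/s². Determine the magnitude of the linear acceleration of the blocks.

a ≈ 3.61 m/s²

I = ½MR² = (1/2)(1.95)(0.334)² = 0.1088 kg·m².
Heavier block: m₁g − T₁ = m₁a. Lighter block: T₂ − m₂g = m₂a.
Pulley: (T₁ − T₂)R = Iα = I(a/R), so T₁ − T₂ = (I/R²)a = (1/2)M_p a = 0.9750·a.
Adding the three: (m₁ − m₂)g = (m₁ + m₂ + 0.9750)a, so a = (5.48 − 2.27)(9.81)/(5.48 + 2.27 + 0.9750) = 3.609 m/s².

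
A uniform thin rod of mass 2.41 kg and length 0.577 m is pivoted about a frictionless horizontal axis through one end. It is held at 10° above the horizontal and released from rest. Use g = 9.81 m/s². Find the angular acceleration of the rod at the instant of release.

α ≈ 25.1 rad/s²

About the pivot, I = (1/3)ML² = (1/3)(2.41)(0.577)² = 0.2675 kg·m².
The weight acts at the center, a distance L/2 = 0.2885 m from the pivot; τ = Mg(L/2) cos 10° = 6.717 N·m.
α = τ/I = 6.717/0.2675 = 25.12 rad/s².
(Equivalently α = (3g/(2L)) cos 10° = 25.12 rad/s².)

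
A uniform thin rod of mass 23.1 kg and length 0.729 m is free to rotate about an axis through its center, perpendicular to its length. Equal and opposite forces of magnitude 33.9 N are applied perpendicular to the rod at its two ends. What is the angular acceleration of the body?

I = (1/12)ML² = (1/12)(23.1)(0.729)² = 1.023 kg·m².
The couple gives τ = F·(L/2) + F·(L/2) = F L = (33.9)(0.729) = 24.71 N·m.
Newton's second law for rotation, τ = Iα, gives α = τ/I = 24.71/1.023 = 24.16 rad/s².

α ≈ 24.2 rad/s²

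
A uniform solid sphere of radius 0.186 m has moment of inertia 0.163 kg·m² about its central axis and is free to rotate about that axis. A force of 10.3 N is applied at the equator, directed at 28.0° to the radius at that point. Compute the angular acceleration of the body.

α ≈ 5.52 rad/s²

Only the tangential component produces torque: τ = F R sinθ = (10.3)(0.186) sin 28.0° = 0.8994 N·m.
From τ = Iα: α = 0.8994/0.1630 = 5.518 rad/s².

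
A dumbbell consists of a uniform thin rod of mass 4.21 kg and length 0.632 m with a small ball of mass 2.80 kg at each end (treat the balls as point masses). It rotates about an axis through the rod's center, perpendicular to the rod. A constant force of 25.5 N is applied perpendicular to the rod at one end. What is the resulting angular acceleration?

α ≈ 11.5 rad/s²

I_rod = (1/12)ML² = (1/12)(4.21)(0.632)² = 0.1401 kg·m².
I_balls = 2·m·(L/2)² = 2(2.80)(0.3160)² = 0.5592 kg·m².
Total I = 0.6993 kg·m².
τ = F·(L/2) = (25.5)(0.316) = 8.058 N·m.
α = τ/I = 8.058/0.6993 = 11.52 rad/s².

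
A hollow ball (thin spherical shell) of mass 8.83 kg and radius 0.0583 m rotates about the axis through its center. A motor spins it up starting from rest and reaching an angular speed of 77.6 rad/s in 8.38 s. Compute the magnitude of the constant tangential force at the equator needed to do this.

F ≈ 3.18 N

I = (2/3)MR² = (2/3)(8.83)(0.0583)² = 0.02001 kg·m².
α = Δω/Δt = (77.6 − 0)/8.38 = 9.260 rad/s².
The required torque is τ = Iα = (0.02001)(9.260) = 0.1853 N·m.
A tangential force at the equator gives τ = FR, so F = τ/R = 0.1853/0.0583 = 3.178 N.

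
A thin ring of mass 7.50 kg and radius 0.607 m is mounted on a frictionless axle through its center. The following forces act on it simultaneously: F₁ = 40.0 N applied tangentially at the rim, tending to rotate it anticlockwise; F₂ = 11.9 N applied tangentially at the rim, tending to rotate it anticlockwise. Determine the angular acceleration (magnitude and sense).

α ≈ 11.4 rad/s², anticlockwise

I = MR² = (7.50)(0.607)² = 2.763 kg·m².
Taking anticlockwise as positive: τ₁ = +(40.0)(0.607) = +24.28 N·m; τ₂ = +(11.9)(0.607) = +7.223 N·m.
Net torque τ = 31.50 N·m.
α = τ/I = 31.50/2.763 = 11.40 rad/s².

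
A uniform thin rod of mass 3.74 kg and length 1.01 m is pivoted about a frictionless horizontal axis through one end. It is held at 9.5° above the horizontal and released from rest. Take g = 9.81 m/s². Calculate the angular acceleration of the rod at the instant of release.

α ≈ 14.4 rad/s²

About the pivot, I = (1/3)ML² = (1/3)(3.74)(1.01)² = 1.272 kg·m².
The weight acts at the center, a distance L/2 = 0.5050 m from the pivot; τ = Mg(L/2) cos 9.5° = 18.27 N·m.
α = τ/I = 18.27/1.272 = 14.37 rad/s².
(Equivalently α = (3g/(2L)) cos 9.5° = 14.37 rad/s².)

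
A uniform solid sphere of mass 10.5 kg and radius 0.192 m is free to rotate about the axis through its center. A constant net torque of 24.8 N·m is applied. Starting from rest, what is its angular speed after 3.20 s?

ω ≈ 513 rad/s

I = (2/5)MR² = (2/5)(10.5)(0.192)² = 0.1548 kg·m².
α = τ/I = 24.8/0.1548 = 160.2 rad/s².
ω = ω₀ + αt = 0 + (160.2)(3.20) = 512.6 rad/s.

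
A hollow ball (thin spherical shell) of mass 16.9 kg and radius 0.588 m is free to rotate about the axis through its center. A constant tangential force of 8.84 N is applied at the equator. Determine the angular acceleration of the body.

I = (2/3)MR² = (2/3)(16.9)(0.588)² = 3.895 kg·m².
τ = F R = (8.84)(0.588) = 5.198 N·m.
From τ = Iα: α = 5.198/3.895 = 1.334 rad/s².

α ≈ 1.33 rad/s²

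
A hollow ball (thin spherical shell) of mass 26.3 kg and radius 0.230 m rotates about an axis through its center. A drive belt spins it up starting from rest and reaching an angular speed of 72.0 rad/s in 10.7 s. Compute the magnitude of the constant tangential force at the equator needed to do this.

F ≈ 27.1 N

I = (2/3)MR² = (2/3)(26.3)(0.230)² = 0.9275 kg·m².
α = Δω/Δt = (72.0 − 0)/10.7 = 6.729 rad/s².
The required torque is τ = Iα = (0.9275)(6.729) = 6.241 N·m.
A tangential force at the equator gives τ = FR, so F = τ/R = 6.241/0.230 = 27.14 N.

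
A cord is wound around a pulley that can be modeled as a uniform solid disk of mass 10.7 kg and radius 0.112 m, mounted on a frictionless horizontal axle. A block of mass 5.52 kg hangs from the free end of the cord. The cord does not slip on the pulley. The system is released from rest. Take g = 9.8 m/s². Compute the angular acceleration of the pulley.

I = ½MR² = (1/2)(10.7)(0.112)² = 0.06711 kg·m².
Block: mg − T = ma. Pulley: TR = Iα. No-slip: a = αR, so T = (I/R²)a = 5.350·a.
Then mg = (m + 5.350)a, so a = (5.52)(9.8)/(5.52 + 5.350) = 4.977 m/s².
α = a/R = 4.977/0.112 = 44.43 rad/s².

α ≈ 44.4 rad/s²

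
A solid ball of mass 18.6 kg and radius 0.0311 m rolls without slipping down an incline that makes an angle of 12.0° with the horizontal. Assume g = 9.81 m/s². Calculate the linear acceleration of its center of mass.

Translation along the incline: Mg sinθ − f = Ma.
Rotation about the center: fR = Iα with I = (2/5)MR². No-slip gives a = αR, so f = (I/R²)a = (2/5)M a.
Substituting: Mg sinθ = (1 + 0.4000)Ma, so a = g sinθ/(1 + 0.4000) = (9.81) sin 12.0° / 1.400 = 1.457 m/s².

a ≈ 1.46 m/s²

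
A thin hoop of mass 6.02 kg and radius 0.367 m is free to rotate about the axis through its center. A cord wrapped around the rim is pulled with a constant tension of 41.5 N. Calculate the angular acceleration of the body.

α ≈ 18.8 rad/s²

I = MR² = (6.02)(0.367)² = 0.8108 kg·m².
τ = F R = (41.5)(0.367) = 15.23 N·m.
Newton's second law for rotation, τ = Iα, gives α = τ/I = 15.23/0.8108 = 18.78 rad/s².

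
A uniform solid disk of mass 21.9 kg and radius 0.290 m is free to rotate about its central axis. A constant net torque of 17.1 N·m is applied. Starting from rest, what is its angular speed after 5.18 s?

I = ½MR² = (1/2)(21.9)(0.290)² = 0.9209 kg·m².
α = τ/I = 17.1/0.9209 = 18.57 rad/s².
ω = ω₀ + αt = 0 + (18.57)(5.18) = 96.19 rad/s.

ω ≈ 96.2 rad/s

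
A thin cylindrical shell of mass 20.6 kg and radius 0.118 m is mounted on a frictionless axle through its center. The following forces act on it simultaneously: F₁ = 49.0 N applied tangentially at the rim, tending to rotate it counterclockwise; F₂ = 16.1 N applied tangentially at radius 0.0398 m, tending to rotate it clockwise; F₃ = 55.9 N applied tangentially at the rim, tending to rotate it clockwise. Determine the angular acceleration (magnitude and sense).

I = MR² = (20.6)(0.118)² = 0.2868 kg·m².
Taking counterclockwise as positive: τ₁ = +(49.0)(0.118) = +5.782 N·m; τ₂ = −(16.1)(0.0398) = −0.6408 N·m; τ₃ = −(55.9)(0.118) = −6.596 N·m.
Net torque τ = -1.455 N·m.
α = τ/I = -1.455/0.2868 = -5.073 rad/s².

α ≈ 5.07 rad/s², clockwise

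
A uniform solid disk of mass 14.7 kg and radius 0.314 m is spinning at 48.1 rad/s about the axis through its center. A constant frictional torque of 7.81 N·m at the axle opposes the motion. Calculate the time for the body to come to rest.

I = ½MR² = (1/2)(14.7)(0.314)² = 0.7247 kg·m².
The net torque has magnitude 7.81 N·m, opposing ω.
|α| = τ/I = 7.810/0.7247 = 10.78 rad/s² (deceleration).
0 = ω₀ − |α|t ⇒ t = ω₀/|α| = 48.1/10.78 = 4.463 s.

t ≈ 4.46 s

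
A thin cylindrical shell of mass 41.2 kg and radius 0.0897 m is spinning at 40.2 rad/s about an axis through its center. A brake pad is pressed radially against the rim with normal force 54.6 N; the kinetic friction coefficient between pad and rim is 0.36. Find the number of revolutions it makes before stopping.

≈ 24.2 revolutions

I = MR² = (41.2)(0.0897)² = 0.3315 kg·m².
Friction force f = μN = (0.36)(54.6) = 19.66 N at the rim; torque magnitude τ = fR = 1.763 N·m, opposing ω.
|α| = τ/I = 1.763/0.3315 = 5.319 rad/s² (deceleration).
ω² = ω₀² − 2|α|θ with ω = 0 ⇒ θ = ω₀²/(2|α|) = 151.9 rad = 24.18 rev.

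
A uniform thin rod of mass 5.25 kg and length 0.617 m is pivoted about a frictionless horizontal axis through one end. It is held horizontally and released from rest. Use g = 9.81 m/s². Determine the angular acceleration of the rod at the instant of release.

About the pivot, I = (1/3)ML² = (1/3)(5.25)(0.617)² = 0.6662 kg·m².
The weight acts at the center, a distance L/2 = 0.3085 m from the pivot; τ = Mg(L/2) = 15.89 N·m.
α = τ/I = 15.89/0.6662 = 23.85 rad/s².
(Equivalently α = (3g/(2L)) = 23.85 rad/s².)

α ≈ 23.8 rad/s²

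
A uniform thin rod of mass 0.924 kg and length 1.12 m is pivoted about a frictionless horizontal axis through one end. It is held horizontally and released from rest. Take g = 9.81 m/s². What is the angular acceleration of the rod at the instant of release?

About the pivot, I = (1/3)ML² = (1/3)(0.924)(1.12)² = 0.3864 kg·m².
The weight acts at the center, a distance L/2 = 0.5600 m from the pivot; τ = Mg(L/2) = 5.076 N·m.
α = τ/I = 5.076/0.3864 = 13.14 rad/s².

α ≈ 13.1 rad/s²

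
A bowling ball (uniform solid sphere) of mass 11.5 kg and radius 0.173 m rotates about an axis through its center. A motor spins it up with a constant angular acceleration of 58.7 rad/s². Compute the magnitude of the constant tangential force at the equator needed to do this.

I = (2/5)MR² = (2/5)(11.5)(0.173)² = 0.1377 kg·m².
The required torque is τ = Iα = (0.1377)(58.70) = 8.081 N·m.
A tangential force at the equator gives τ = FR, so F = τ/R = 8.081/0.173 = 46.71 N.

F ≈ 46.7 N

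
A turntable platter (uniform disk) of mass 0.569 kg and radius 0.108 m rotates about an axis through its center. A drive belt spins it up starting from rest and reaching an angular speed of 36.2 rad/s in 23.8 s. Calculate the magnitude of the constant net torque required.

I = ½MR² = (1/2)(0.569)(0.108)² = 0.003318 kg·m².
α = Δω/Δt = (36.2 − 0)/23.8 = 1.521 rad/s².
τ = Iα = (0.003318)(1.521) = 0.005047 N·m.

τ ≈ 0.00505 N·m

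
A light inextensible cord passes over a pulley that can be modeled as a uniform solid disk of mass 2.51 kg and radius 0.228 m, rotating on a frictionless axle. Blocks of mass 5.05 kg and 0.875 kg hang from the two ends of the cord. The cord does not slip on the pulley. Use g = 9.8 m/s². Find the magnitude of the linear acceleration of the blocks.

a ≈ 5.70 m/s²

I = ½MR² = (1/2)(2.51)(0.228)² = 0.06524 kg·m².
Heavier block: m₁g − T₁ = m₁a. Lighter block: T₂ − m₂g = m₂a.
Pulley: (T₁ − T₂)R = Iα = I(a/R), so T₁ − T₂ = (I/R²)a = (1/2)M_p a = 1.255·a.
Adding the three: (m₁ − m₂)g = (m₁ + m₂ + 1.255)a, so a = (5.05 − 0.875)(9.8)/(5.05 + 0.875 + 1.255) = 5.698 m/s².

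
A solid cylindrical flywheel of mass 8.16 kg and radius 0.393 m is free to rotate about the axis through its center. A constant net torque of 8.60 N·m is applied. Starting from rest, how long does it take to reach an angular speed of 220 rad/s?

I = ½MR² = (1/2)(8.16)(0.393)² = 0.6302 kg·m².
α = τ/I = 8.60/0.6302 = 13.65 rad/s².
ω = αt ⇒ t = ω/α = 220/13.65 = 16.12 s.

t ≈ 16.1 s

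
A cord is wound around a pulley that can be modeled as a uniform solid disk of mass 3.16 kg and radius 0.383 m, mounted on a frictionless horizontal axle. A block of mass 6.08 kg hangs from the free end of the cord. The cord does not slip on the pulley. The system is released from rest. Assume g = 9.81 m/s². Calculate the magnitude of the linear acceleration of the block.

a ≈ 7.79 m/s²

I = ½MR² = (1/2)(3.16)(0.383)² = 0.2318 kg·m².
Block: mg − T = ma. Pulley: TR = Iα. No-slip: a = αR, so T = (I/R²)a = 1.580·a.
Then mg = (m + 1.580)a, so a = (6.08)(9.81)/(6.08 + 1.580) = 7.787 m/s².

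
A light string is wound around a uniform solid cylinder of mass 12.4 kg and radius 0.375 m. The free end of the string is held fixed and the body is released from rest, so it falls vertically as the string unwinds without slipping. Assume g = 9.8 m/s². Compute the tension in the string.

Translation: Mg − T = Ma. Rotation about the center: TR = Iα with I = ½MR².
With a = αR: T = (I/R²)a = (1/2)M a, so Mg = (1 + 0.5000)Ma.
a = g/(1 + 0.5000) = 9.8/1.500 = 6.533 m/s².
T = 0.5000·M·a = (0.5000)(12.4)(6.533) = 40.51 N.

T ≈ 40.5 N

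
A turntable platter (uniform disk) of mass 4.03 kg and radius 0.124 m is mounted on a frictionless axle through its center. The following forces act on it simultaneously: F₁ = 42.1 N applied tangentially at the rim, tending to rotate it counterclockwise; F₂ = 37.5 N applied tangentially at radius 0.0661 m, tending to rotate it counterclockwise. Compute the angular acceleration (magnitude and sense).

I = ½MR² = (1/2)(4.03)(0.124)² = 0.03098 kg·m².
Taking counterclockwise as positive: τ₁ = +(42.1)(0.124) = +5.220 N·m; τ₂ = +(37.5)(0.0661) = +2.479 N·m.
Net torque τ = 7.699 N·m.
α = τ/I = 7.699/0.03098 = 248.5 rad/s².

α ≈ 248 rad/s², counterclockwise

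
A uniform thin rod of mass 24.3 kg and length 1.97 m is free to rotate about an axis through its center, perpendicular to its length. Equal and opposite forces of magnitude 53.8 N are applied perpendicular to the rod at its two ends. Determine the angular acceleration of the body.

I = (1/12)ML² = (1/12)(24.3)(1.97)² = 7.859 kg·m².
The couple gives τ = F·(L/2) + F·(L/2) = F L = (53.8)(1.97) = 106.0 N·m.
From τ = Iα: α = 106.0/7.859 = 13.49 rad/s².

α ≈ 13.5 rad/s²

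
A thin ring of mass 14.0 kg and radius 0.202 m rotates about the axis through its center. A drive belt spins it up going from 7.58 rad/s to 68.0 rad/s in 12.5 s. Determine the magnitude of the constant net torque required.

τ ≈ 2.76 N·m

I = MR² = (14.0)(0.202)² = 0.5713 kg·m².
α = Δω/Δt = (68.0 − 7.58)/12.5 = 4.834 rad/s².
τ = Iα = (0.5713)(4.834) = 2.761 N·m.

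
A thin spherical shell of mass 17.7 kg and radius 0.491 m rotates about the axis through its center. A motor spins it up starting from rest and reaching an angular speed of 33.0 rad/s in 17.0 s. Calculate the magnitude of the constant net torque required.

I = (2/3)MR² = (2/3)(17.7)(0.491)² = 2.845 kg·m².
α = Δω/Δt = (33.0 − 0)/17.0 = 1.941 rad/s².
τ = Iα = (2.845)(1.941) = 5.522 N·m.

τ ≈ 5.52 N·m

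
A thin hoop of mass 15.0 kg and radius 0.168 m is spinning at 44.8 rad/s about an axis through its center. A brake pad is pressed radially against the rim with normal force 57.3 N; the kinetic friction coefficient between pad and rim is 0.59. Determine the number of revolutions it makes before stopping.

≈ 11.9 revolutions

I = MR² = (15.0)(0.168)² = 0.4234 kg·m².
Friction force f = μN = (0.59)(57.3) = 33.81 N at the rim; torque magnitude τ = fR = 5.680 N·m, opposing ω.
|α| = τ/I = 5.680/0.4234 = 13.42 rad/s² (deceleration).
ω² = ω₀² − 2|α|θ with ω = 0 ⇒ θ = ω₀²/(2|α|) = 74.80 rad = 11.91 rev.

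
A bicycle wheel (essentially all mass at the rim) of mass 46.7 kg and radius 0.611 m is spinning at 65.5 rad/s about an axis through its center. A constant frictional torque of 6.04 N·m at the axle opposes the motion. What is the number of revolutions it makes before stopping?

≈ 985 revolutions

I = MR² = (46.7)(0.611)² = 17.43 kg·m².
The net torque has magnitude 6.04 N·m, opposing ω.
|α| = τ/I = 6.040/17.43 = 0.3464 rad/s² (deceleration).
ω² = ω₀² − 2|α|θ with ω = 0 ⇒ θ = ω₀²/(2|α|) = 6192 rad = 985.5 rev.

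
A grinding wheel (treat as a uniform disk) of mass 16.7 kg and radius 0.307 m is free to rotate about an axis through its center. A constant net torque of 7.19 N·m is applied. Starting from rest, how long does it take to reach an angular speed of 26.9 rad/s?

I = ½MR² = (1/2)(16.7)(0.307)² = 0.7870 kg·m².
α = τ/I = 7.19/0.7870 = 9.136 rad/s².
ω = αt ⇒ t = ω/α = 26.9/9.136 = 2.944 s.

t ≈ 2.94 s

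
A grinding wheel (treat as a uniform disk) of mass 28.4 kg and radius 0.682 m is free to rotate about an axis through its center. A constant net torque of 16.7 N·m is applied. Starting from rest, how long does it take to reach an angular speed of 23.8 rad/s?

t ≈ 9.41 s

I = ½MR² = (1/2)(28.4)(0.682)² = 6.605 kg·m².
α = τ/I = 16.7/6.605 = 2.528 rad/s².
ω = αt ⇒ t = ω/α = 23.8/2.528 = 9.413 s.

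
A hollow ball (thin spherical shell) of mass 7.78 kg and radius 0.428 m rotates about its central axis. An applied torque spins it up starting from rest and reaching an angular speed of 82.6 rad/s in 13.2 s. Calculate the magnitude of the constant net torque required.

τ ≈ 5.95 N·m

I = (2/3)MR² = (2/3)(7.78)(0.428)² = 0.9501 kg·m².
α = Δω/Δt = (82.6 − 0)/13.2 = 6.258 rad/s².
τ = Iα = (0.9501)(6.258) = 5.945 N·m.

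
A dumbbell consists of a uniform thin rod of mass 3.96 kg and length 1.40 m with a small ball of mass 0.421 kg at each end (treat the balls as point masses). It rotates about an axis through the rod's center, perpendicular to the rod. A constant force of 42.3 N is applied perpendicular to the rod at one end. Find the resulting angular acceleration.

I_rod = (1/12)ML² = (1/12)(3.96)(1.40)² = 0.6468 kg·m².
I_balls = 2·m·(L/2)² = 2(0.421)(0.7000)² = 0.4126 kg·m².
Total I = 1.059 kg·m².
τ = F·(L/2) = (42.3)(0.700) = 29.61 N·m.
α = τ/I = 29.61/1.059 = 27.95 rad/s².

α ≈ 28.0 rad/s²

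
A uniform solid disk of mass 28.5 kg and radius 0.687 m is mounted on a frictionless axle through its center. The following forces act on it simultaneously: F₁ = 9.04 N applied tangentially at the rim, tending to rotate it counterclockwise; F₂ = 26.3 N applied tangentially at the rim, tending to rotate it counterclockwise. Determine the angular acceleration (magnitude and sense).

α ≈ 3.61 rad/s², counterclockwise

I = ½MR² = (1/2)(28.5)(0.687)² = 6.726 kg·m².
Taking counterclockwise as positive: τ₁ = +(9.04)(0.687) = +6.210 N·m; τ₂ = +(26.3)(0.687) = +18.07 N·m.
Net torque τ = 24.28 N·m.
α = τ/I = 24.28/6.726 = 3.610 rad/s².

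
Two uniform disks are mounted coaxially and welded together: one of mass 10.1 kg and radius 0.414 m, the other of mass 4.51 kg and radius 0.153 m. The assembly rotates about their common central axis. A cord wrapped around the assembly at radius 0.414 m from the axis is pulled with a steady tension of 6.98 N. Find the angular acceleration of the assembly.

α ≈ 3.15 rad/s²

I = ½M₁R₁² + ½M₂R₂² = ½(10.1)(0.414)² + ½(4.51)(0.153)² = 0.9183 kg·m².
τ = F r = (6.98)(0.414) = 2.890 N·m.
α = τ/I = 2.890/0.9183 = 3.147 rad/s².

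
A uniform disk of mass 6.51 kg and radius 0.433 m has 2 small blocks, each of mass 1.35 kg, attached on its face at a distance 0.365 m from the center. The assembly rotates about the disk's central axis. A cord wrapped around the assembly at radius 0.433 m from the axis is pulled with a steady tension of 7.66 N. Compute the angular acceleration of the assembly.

I_disk = ½MR² = ½(6.51)(0.433)² = 0.6103 kg·m².
I_blocks = 2·m·r² = 2(1.35)(0.365)² = 0.3597 kg·m².
Total I = 0.9700 kg·m².
τ = F r = (7.66)(0.433) = 3.317 N·m.
α = τ/I = 3.317/0.9700 = 3.419 rad/s².

α ≈ 3.42 rad/s²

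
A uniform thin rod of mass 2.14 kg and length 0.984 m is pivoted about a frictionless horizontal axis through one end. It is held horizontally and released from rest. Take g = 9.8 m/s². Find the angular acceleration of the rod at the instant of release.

About the pivot, I = (1/3)ML² = (1/3)(2.14)(0.984)² = 0.6907 kg·m².
The weight acts at the center, a distance L/2 = 0.4920 m from the pivot; τ = Mg(L/2) = 10.32 N·m.
α = τ/I = 10.32/0.6907 = 14.94 rad/s².
(Equivalently α = (3g/(2L)) = 14.94 rad/s².)

α ≈ 14.9 rad/s²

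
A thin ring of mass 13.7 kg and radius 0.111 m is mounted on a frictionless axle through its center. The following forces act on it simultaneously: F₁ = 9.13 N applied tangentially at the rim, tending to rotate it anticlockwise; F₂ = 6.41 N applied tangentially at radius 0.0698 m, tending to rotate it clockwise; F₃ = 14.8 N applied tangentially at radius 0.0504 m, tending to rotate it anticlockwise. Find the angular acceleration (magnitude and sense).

α ≈ 7.77 rad/s², anticlockwise

I = MR² = (13.7)(0.111)² = 0.1688 kg·m².
Taking anticlockwise as positive: τ₁ = +(9.13)(0.111) = +1.013 N·m; τ₂ = −(6.41)(0.0698) = −0.4474 N·m; τ₃ = +(14.8)(0.0504) = +0.7459 N·m.
Net torque τ = 1.312 N·m.
α = τ/I = 1.312/0.1688 = 7.772 rad/s².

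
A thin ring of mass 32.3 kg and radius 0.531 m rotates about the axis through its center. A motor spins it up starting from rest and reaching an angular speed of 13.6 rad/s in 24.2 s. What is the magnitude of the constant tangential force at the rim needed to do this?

I = MR² = (32.3)(0.531)² = 9.107 kg·m².
α = Δω/Δt = (13.6 − 0)/24.2 = 0.5620 rad/s².
The required torque is τ = Iα = (9.107)(0.5620) = 5.118 N·m.
A tangential force at the rim gives τ = FR, so F = τ/R = 5.118/0.531 = 9.639 N.

F ≈ 9.64 N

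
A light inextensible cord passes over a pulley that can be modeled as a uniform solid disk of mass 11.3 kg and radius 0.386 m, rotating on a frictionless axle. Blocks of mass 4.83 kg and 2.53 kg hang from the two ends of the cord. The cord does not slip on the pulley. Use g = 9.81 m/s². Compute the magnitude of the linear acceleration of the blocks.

a ≈ 1.73 m/s²

I = ½MR² = (1/2)(11.3)(0.386)² = 0.8418 kg·m².
Heavier block: m₁g − T₁ = m₁a. Lighter block: T₂ − m₂g = m₂a.
Pulley: (T₁ − T₂)R = Iα = I(a/R), so T₁ − T₂ = (I/R²)a = (1/2)M_p a = 5.650·a.
Adding the three: (m₁ − m₂)g = (m₁ + m₂ + 5.650)a, so a = (4.83 − 2.53)(9.81)/(4.83 + 2.53 + 5.650) = 1.734 m/s².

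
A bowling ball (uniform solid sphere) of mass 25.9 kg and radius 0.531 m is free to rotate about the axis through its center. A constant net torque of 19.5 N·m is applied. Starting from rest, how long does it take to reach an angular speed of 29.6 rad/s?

t ≈ 4.43 s

I = (2/5)MR² = (2/5)(25.9)(0.531)² = 2.921 kg·m².
α = τ/I = 19.5/2.921 = 6.676 rad/s².
ω = αt ⇒ t = ω/α = 29.6/6.676 = 4.434 s.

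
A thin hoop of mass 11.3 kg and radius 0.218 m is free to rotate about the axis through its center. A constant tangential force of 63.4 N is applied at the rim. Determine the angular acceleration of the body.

I = MR² = (11.3)(0.218)² = 0.5370 kg·m².
τ = F R = (63.4)(0.218) = 13.82 N·m.
From τ = Iα: α = 13.82/0.5370 = 25.74 rad/s².

α ≈ 25.7 rad/s²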